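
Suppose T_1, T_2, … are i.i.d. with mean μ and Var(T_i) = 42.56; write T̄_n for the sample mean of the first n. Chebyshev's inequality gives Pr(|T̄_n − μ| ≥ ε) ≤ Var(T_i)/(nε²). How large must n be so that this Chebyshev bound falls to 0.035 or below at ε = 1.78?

384

Require 42.56/(n·1.78²) ≤ 0.035, i.e. n ≥ 42.56/(0.035·1.78²) = 383.790.
The smallest integer n is 384.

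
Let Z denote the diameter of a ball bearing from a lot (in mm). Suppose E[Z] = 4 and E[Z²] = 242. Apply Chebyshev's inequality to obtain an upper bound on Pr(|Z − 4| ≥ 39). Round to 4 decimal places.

Var(Z) = E[Z²] − (E[Z])² = 242 − 16 = 226.
Chebyshev's inequality: Pr(|Z − μ| ≥ t) ≤ Var(Z)/t² = 226/1521 = 0.1486.

0.1486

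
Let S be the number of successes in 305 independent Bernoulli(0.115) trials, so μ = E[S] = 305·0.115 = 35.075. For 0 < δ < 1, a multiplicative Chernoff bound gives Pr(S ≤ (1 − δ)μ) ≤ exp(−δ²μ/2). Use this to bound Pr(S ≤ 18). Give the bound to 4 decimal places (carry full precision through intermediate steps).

0.0157

Write 18 = (1 − δ)μ, so δ = 1 − 18/35.075 = 0.486814…
Then the exponent is δ²μ/2 = (μ − 18)²/(2μ) = 4.156174.
Bound = exp(−4.156174) = 0.01567.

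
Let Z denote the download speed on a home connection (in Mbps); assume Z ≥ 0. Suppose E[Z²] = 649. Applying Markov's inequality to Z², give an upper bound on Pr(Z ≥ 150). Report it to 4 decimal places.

0.0288

Since Z ≥ 0, the event {Z ≥ 150} is the same as {Z² ≥ 22500}.
Markov's inequality applied to Z² gives Pr(Z² ≥ 22500) ≤ E[Z²]/22500 = 649/22500 = 0.0288.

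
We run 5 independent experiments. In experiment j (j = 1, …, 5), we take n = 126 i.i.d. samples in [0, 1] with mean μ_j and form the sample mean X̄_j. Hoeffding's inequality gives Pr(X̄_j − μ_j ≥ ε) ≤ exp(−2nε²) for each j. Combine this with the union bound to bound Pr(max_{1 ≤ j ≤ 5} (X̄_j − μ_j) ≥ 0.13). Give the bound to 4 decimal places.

0.0707

Per-experiment Hoeffding bound: exp(−2·126·0.13²) = exp(−4.25880) = 0.014139.
Union bound over 5 events: 5·0.014139 = 0.07070.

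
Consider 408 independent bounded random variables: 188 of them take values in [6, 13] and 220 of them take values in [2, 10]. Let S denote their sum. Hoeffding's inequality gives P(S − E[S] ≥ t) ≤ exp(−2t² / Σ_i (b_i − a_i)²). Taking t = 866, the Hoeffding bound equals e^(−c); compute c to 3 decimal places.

64.396

Σ(b_i − a_i)² = 188·7² + 220·8² = 23292.
c = 2t² / 23292 = 2·866² / 23292 = 64.3960.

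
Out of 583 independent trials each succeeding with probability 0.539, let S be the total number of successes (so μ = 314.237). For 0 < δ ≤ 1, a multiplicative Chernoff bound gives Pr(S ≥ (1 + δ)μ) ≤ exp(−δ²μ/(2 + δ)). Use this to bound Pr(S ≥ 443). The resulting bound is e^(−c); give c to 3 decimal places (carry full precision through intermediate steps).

21.895

Write 443 = (1 + δ)μ, so δ = 443/314.237 − 1 = 0.409764…
Then the exponent is δ²μ/(2 + δ) = (443 − μ)² / (μ·(2 + δ)) = 21.895272.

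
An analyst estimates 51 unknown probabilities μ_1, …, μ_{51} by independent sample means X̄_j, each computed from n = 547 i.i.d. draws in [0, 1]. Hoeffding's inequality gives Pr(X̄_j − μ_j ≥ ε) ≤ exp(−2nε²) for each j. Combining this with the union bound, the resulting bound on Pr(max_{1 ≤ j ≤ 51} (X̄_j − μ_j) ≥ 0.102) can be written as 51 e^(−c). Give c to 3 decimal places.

11.382

Union bound over the 51 events: Pr(max_{1 ≤ j ≤ 51} (X̄_j − μ_j) ≥ 0.102) ≤ 51·exp(−2nε²) = 51 exp(−2·547·0.102²).
So c = 2·547·0.102² = 11.3820.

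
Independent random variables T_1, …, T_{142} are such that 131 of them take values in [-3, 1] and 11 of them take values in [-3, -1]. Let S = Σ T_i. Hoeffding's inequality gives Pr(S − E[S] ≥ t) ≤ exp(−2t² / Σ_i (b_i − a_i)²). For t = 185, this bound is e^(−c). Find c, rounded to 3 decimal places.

Σ(b_i − a_i)² = 131·4² + 11·2² = 2140.
c = 2t² / 2140 = 2·185² / 2140 = 31.9860.

31.986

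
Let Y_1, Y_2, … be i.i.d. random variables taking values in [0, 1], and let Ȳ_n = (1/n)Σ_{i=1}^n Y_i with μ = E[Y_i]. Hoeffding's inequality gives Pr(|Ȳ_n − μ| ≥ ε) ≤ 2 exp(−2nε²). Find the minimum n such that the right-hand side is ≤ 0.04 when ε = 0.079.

Require 2·exp(−2nε²) ≤ 0.04, i.e. 2nε² ≥ ln(2/0.04) = 3.912023.
So n ≥ 3.912023 / (2·0.079²) = 313.413.
The smallest integer n is 314.

314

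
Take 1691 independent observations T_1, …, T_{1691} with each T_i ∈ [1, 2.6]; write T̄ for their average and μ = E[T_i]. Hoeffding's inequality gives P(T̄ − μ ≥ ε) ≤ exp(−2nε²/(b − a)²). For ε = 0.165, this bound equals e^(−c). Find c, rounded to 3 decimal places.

35.967

c = 2nε²/(b − a)² = 2·1691·0.165² / 1.6² = 35.9668.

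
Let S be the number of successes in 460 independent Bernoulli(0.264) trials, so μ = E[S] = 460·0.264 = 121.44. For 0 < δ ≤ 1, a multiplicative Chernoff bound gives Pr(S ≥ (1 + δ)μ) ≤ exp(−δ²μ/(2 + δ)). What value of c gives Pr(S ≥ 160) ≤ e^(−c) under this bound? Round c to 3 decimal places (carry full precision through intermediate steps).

Write 160 = (1 + δ)μ, so δ = 160/121.44 − 1 = 0.3175231…
Then the exponent is δ²μ/(2 + δ) = (160 − μ)² / (μ·(2 + δ)) = 5.283093.

5.283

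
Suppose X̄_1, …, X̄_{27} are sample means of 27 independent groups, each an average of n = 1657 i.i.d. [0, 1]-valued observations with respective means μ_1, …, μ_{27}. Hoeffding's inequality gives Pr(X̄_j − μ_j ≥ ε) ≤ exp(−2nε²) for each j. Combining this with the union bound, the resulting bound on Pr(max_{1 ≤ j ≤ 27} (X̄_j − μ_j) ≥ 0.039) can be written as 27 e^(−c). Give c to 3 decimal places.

Union bound over the 27 events: Pr(max_{1 ≤ j ≤ 27} (X̄_j − μ_j) ≥ 0.039) ≤ 27·exp(−2nε²) = 27 exp(−2·1657·0.039²).
So c = 2·1657·0.039² = 5.0406.

5.041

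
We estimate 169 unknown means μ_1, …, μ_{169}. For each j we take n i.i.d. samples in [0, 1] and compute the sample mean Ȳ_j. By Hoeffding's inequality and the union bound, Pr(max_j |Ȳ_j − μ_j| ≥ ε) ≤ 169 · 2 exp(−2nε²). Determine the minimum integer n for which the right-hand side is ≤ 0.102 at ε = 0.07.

828

Need 2·169·exp(−2nε²) ≤ 0.102, i.e. exp(−2nε²) ≤ 0.102/338.
So 2nε² ≥ ln(338/0.102) = 8.105828.
Hence n ≥ 8.105828/(2·0.07²) = 827.125.
The smallest integer n is 828.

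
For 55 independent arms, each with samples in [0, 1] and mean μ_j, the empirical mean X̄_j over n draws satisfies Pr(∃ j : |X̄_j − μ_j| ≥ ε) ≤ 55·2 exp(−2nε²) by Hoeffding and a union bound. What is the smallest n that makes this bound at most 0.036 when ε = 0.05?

Need 2·55·exp(−2nε²) ≤ 0.036, i.e. exp(−2nε²) ≤ 0.036/110.
So 2nε² ≥ ln(110/0.036) = 8.024717.
Hence n ≥ 8.024717/(2·0.05²) = 1604.943.
The smallest integer n is 1605.

1605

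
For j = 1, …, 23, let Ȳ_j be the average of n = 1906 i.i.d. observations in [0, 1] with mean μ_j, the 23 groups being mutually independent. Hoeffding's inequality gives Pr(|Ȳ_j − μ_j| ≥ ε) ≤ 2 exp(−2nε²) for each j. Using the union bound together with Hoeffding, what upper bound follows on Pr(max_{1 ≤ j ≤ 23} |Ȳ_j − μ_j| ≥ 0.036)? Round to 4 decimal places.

Per-experiment Hoeffding bound: 2·exp(−2·1906·0.036²) = 2·exp(−4.94035) = 0.014304.
Union bound over 23 events: 23·0.014304 = 0.32900.

0.3290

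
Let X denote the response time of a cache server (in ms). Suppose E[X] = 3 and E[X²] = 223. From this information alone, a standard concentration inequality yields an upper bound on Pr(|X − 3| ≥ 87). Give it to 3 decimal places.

The first two moments determine the variance, so Chebyshev's inequality is the sharpest standard bound available.
Var(X) = E[X²] − (E[X])² = 223 − 9 = 214.
Chebyshev's inequality: Pr(|X − μ| ≥ t) ≤ Var(X)/t² = 214/7569 = 0.0283.

0.028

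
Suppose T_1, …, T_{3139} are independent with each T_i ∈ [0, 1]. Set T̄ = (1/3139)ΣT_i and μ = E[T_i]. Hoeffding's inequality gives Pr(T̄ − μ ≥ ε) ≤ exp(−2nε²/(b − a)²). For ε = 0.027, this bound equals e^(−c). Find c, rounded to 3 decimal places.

4.577

c = 2nε²/(b − a)² = 2·3139·0.027² / 1² = 4.5767.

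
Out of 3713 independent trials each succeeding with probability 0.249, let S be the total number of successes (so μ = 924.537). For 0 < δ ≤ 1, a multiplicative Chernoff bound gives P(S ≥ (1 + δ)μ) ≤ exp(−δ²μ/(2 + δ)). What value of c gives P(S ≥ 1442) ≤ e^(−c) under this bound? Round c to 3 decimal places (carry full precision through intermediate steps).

113.148

Write 1442 = (1 + δ)μ, so δ = 1442/924.537 − 1 = 0.5596996…
Then the exponent is δ²μ/(2 + δ) = (1442 − μ)² / (μ·(2 + δ)) = 113.147589.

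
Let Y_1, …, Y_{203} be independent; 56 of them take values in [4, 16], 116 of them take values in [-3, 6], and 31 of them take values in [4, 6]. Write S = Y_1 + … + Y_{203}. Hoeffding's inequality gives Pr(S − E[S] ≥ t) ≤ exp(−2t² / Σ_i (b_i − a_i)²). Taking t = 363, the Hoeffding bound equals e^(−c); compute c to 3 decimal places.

Σ(b_i − a_i)² = 56·12² + 116·9² + 31·2² = 17584.
c = 2t² / 17584 = 2·363² / 17584 = 14.9874.

14.987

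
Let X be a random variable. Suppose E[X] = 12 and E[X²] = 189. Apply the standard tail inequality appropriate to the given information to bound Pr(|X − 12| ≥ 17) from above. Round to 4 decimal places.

The first two moments determine the variance, so Chebyshev's inequality is the sharpest standard bound available.
Var(X) = E[X²] − (E[X])² = 189 − 144 = 45.
Chebyshev's inequality: Pr(|X − μ| ≥ t) ≤ Var(X)/t² = 45/289 = 0.1557.

0.1557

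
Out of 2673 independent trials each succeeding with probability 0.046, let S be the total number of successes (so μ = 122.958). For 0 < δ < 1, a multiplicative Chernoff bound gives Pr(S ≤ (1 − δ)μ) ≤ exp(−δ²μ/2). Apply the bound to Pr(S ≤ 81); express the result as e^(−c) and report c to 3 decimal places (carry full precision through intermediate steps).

7.159

Write 81 = (1 − δ)μ, so δ = 1 − 81/122.958 = 0.3412385…
Then the exponent is δ²μ/2 = (μ − 81)²/(2μ) = 7.158842.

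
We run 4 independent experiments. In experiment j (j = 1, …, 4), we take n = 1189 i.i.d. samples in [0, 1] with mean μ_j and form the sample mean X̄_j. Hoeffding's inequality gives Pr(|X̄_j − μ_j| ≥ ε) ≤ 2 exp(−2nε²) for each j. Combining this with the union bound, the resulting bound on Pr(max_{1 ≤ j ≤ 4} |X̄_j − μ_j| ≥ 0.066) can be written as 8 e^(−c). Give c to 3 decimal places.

Union bound over the 4 events: Pr(max_{1 ≤ j ≤ 4} |X̄_j − μ_j| ≥ 0.066) ≤ 4·2·exp(−2nε²) = 8 exp(−2·1189·0.066²).
So c = 2·1189·0.066² = 10.3586.

10.359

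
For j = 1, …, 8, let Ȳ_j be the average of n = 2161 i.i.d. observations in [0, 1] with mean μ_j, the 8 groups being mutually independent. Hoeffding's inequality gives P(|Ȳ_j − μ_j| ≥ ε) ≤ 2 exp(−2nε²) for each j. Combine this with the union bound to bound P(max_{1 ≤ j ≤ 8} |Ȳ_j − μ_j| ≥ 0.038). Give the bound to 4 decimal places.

0.0312

Per-experiment Hoeffding bound: 2·exp(−2·2161·0.038²) = 2·exp(−6.24097) = 0.0038959.
Union bound over 8 events: 8·0.0038959 = 0.03117.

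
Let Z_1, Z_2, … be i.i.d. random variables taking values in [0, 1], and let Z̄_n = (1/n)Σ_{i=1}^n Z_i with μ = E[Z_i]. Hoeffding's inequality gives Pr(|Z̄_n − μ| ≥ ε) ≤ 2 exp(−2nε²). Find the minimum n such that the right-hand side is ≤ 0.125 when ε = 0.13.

Require 2·exp(−2nε²) ≤ 0.125, i.e. 2nε² ≥ ln(2/0.125) = 2.772589.
So n ≥ 2.772589 / (2·0.13²) = 82.029.
The smallest integer n is 83.

83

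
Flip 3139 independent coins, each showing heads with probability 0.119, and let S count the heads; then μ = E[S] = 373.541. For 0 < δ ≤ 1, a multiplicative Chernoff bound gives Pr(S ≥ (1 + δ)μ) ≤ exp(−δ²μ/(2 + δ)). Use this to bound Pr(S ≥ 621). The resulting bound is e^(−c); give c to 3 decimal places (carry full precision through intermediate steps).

61.572

Write 621 = (1 + δ)μ, so δ = 621/373.541 − 1 = 0.6624681…
Then the exponent is δ²μ/(2 + δ) = (621 − μ)² / (μ·(2 + δ)) = 61.572079.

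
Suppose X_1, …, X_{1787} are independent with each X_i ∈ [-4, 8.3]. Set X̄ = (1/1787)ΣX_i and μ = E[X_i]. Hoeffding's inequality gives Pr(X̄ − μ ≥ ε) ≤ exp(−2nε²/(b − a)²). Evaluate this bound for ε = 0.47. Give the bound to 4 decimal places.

0.0054

Exponent: 2nε²/(b − a)² = 2·1787·0.47² / 12.3² = 5.21843.
Bound = exp(−5.21843) = 0.00542.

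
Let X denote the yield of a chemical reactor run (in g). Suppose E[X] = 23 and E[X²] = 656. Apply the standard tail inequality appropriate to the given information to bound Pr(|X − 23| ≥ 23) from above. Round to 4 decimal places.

0.2401

The first two moments determine the variance, so Chebyshev's inequality is the sharpest standard bound available.
Var(X) = E[X²] − (E[X])² = 656 − 529 = 127.
Chebyshev's inequality: Pr(|X − μ| ≥ t) ≤ Var(X)/t² = 127/529 = 0.2401.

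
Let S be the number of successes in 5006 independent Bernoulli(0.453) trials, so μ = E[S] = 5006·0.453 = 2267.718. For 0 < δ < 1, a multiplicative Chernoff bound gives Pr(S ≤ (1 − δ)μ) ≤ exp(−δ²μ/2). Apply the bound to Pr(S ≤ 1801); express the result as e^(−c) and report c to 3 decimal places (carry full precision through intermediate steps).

48.028

Write 1801 = (1 − δ)μ, so δ = 1 − 1801/2267.718 = 0.2058095…
Then the exponent is δ²μ/2 = (μ − 1801)²/(2μ) = 48.027509.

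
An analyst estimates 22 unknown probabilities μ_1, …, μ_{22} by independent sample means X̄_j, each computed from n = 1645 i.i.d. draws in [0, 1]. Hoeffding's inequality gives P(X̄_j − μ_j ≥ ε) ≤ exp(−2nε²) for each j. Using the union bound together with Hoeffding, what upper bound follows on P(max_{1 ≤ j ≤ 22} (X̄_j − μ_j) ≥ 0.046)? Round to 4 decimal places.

Per-experiment Hoeffding bound: exp(−2·1645·0.046²) = exp(−6.96164) = 0.00094754.
Union bound over 22 events: 22·0.00094754 = 0.02085.

0.0208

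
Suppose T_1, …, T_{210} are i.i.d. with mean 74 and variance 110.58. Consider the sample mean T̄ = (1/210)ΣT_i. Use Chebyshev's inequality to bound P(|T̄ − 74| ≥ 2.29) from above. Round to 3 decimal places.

0.100

Var(T̄) = Var(T_i)/n = 110.58/210 = 0.52657.
Chebyshev: P(|T̄ − 74| ≥ 2.29) ≤ Var(T̄)/(2.29)² = 110.58/(210·2.29²) = 0.1004.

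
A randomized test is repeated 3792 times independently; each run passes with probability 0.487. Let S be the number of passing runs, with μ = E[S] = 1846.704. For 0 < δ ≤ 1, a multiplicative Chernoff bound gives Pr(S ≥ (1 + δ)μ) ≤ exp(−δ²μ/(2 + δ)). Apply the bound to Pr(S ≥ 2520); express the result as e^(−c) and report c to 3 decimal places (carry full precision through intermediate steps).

103.815

Write 2520 = (1 + δ)μ, so δ = 2520/1846.704 − 1 = 0.3645934…
Then the exponent is δ²μ/(2 + δ) = (2520 − μ)² / (μ·(2 + δ)) = 103.814571.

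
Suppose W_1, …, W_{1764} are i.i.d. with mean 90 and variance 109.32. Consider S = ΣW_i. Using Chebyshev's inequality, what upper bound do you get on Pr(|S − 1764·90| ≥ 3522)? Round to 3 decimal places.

0.016

Var(S) = n·Var(W_i) = 1764·109.32 = 192840.48.
Chebyshev: Pr(|S − 1764·90| ≥ 3522) ≤ Var(S)/3522² = 192840.48/12404484 = 0.0155.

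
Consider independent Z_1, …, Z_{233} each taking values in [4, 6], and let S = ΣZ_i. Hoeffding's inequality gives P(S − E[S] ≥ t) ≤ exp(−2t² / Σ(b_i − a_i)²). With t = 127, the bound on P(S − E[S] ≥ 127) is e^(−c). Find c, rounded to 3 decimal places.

Σ(b_i − a_i)² = 233·(2)² = 932.
c = 2t²/932 = 2·127²/932 = 34.6116.

34.612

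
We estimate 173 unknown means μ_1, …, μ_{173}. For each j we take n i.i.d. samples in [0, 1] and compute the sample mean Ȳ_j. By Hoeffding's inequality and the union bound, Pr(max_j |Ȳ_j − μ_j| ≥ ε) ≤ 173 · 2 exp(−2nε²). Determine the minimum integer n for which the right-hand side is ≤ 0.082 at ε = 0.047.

Need 2·173·exp(−2nε²) ≤ 0.082, i.e. exp(−2nε²) ≤ 0.082/346.
So 2nε² ≥ ln(346/0.082) = 8.347475.
Hence n ≥ 8.347475/(2·0.047²) = 1889.424.
The smallest integer n is 1890.

1890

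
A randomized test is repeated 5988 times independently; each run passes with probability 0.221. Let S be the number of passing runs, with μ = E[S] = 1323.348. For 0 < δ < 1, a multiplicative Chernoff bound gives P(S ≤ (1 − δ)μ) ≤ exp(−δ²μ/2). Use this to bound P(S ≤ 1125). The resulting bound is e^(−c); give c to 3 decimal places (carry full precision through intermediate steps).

Write 1125 = (1 − δ)μ, so δ = 1 − 1125/1323.348 = 0.1498835…
Then the exponent is δ²μ/2 = (μ − 1125)²/(2μ) = 14.864544.

14.865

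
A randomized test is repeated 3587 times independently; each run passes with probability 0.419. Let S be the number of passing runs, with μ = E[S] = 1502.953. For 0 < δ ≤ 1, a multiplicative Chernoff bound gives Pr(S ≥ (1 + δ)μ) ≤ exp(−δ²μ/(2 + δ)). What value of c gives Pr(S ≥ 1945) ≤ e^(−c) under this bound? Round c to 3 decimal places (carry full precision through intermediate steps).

Write 1945 = (1 + δ)μ, so δ = 1945/1502.953 − 1 = 0.294119…
Then the exponent is δ²μ/(2 + δ) = (1945 − μ)² / (μ·(2 + δ)) = 56.672916.

56.673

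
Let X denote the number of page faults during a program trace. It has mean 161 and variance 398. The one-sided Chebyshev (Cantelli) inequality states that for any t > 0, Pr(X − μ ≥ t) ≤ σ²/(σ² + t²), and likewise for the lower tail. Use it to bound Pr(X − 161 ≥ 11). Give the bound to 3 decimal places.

0.767

Here σ² = 398 and t = 11, so σ² + t² = 519.
Cantelli's bound: 398/519 = 0.7669.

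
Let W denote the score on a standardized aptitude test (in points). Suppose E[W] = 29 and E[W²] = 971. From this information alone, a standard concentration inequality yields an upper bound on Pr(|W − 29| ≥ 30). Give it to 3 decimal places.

0.144

The first two moments determine the variance, so Chebyshev's inequality is the sharpest standard bound available.
Var(W) = E[W²] − (E[W])² = 971 − 841 = 130.
Chebyshev's inequality: Pr(|W − μ| ≥ t) ≤ Var(W)/t² = 130/900 = 0.1444.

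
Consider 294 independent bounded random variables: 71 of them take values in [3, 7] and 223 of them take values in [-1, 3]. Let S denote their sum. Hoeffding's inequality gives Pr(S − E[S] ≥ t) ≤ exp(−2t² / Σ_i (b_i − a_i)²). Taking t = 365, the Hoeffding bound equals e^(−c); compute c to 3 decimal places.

Σ(b_i − a_i)² = 71·4² + 223·4² = 4704.
c = 2t² / 4704 = 2·365² / 4704 = 56.6433.

56.643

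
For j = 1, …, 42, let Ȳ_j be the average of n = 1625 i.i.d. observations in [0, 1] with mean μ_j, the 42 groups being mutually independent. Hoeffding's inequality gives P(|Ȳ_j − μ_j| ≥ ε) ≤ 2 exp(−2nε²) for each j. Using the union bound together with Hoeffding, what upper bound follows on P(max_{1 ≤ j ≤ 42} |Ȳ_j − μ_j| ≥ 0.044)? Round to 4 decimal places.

Per-experiment Hoeffding bound: 2·exp(−2·1625·0.044²) = 2·exp(−6.29200) = 0.0037021.
Union bound over 42 events: 42·0.0037021 = 0.15549.

0.1555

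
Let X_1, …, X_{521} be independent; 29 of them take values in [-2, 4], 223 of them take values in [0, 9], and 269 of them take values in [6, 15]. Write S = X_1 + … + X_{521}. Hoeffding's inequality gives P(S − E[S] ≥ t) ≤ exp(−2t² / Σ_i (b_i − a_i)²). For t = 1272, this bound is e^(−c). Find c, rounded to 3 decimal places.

79.127

Σ(b_i − a_i)² = 29·6² + 223·9² + 269·9² = 40896.
c = 2t² / 40896 = 2·1272² / 40896 = 79.1268.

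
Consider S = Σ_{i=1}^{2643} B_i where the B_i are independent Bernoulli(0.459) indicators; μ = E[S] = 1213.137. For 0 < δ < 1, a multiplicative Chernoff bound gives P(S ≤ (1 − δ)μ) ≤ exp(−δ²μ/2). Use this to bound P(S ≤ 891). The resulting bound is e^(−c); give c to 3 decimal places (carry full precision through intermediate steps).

42.770

Write 891 = (1 − δ)μ, so δ = 1 − 891/1213.137 = 0.2655405…
Then the exponent is δ²μ/2 = (μ − 891)²/(2μ) = 42.770209.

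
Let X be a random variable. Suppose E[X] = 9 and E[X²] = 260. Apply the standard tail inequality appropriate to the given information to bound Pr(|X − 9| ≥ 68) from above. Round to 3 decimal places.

The first two moments determine the variance, so Chebyshev's inequality is the sharpest standard bound available.
Var(X) = E[X²] − (E[X])² = 260 − 81 = 179.
Chebyshev's inequality: Pr(|X − μ| ≥ t) ≤ Var(X)/t² = 179/4624 = 0.0387.

0.039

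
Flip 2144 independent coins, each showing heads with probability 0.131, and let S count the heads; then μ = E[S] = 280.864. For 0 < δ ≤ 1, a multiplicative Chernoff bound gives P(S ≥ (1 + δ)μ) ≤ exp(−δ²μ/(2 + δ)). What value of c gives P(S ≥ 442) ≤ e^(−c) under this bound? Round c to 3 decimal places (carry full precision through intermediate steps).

Write 442 = (1 + δ)μ, so δ = 442/280.864 − 1 = 0.5737154…
Then the exponent is δ²μ/(2 + δ) = (442 − μ)² / (μ·(2 + δ)) = 35.919358.

35.919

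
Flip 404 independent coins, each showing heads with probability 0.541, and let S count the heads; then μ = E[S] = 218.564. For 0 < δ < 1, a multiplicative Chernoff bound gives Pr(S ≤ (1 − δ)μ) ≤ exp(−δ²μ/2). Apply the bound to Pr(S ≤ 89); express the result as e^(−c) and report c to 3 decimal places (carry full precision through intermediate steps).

Write 89 = (1 − δ)μ, so δ = 1 − 89/218.564 = 0.5927966…
Then the exponent is δ²μ/2 = (μ − 89)²/(2μ) = 38.402551.

38.403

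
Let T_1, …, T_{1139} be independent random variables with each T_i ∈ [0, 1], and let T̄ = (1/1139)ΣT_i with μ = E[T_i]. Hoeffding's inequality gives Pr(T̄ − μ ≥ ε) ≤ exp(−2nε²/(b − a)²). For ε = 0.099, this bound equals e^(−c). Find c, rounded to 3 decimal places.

c = 2nε²/(b − a)² = 2·1139·0.099² / 1² = 22.3267.

22.327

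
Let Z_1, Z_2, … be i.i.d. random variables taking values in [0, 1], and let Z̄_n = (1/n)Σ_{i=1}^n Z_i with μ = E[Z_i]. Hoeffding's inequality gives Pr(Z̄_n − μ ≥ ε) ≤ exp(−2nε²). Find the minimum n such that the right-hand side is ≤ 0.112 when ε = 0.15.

49

Require exp(−2nε²) ≤ 0.112, i.e. 2nε² ≥ ln(1/0.112) = 2.189256.
So n ≥ 2.189256 / (2·0.15²) = 48.650.
The smallest integer n is 49.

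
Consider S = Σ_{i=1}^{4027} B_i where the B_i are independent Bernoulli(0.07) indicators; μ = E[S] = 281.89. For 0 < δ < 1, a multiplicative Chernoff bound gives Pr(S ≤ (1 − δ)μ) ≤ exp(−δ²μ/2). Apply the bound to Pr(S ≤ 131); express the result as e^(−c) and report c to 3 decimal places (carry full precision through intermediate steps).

40.384

Write 131 = (1 − δ)μ, so δ = 1 − 131/281.89 = 0.5352797…
Then the exponent is δ²μ/2 = (μ − 131)²/(2μ) = 40.384178.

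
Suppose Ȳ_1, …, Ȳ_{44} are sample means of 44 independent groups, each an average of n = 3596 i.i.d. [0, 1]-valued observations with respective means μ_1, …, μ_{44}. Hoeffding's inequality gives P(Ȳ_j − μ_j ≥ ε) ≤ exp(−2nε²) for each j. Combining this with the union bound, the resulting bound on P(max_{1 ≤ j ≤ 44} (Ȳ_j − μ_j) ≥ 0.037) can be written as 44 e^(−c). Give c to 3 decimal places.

Union bound over the 44 events: P(max_{1 ≤ j ≤ 44} (Ȳ_j − μ_j) ≥ 0.037) ≤ 44·exp(−2nε²) = 44 exp(−2·3596·0.037²).
So c = 2·3596·0.037² = 9.8458.

9.846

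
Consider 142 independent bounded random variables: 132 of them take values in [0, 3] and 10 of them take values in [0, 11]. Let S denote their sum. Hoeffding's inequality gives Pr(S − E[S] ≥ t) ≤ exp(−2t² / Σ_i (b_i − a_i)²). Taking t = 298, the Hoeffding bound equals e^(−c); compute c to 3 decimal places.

Σ(b_i − a_i)² = 132·3² + 10·11² = 2398.
c = 2t² / 2398 = 2·298² / 2398 = 74.0651.

74.065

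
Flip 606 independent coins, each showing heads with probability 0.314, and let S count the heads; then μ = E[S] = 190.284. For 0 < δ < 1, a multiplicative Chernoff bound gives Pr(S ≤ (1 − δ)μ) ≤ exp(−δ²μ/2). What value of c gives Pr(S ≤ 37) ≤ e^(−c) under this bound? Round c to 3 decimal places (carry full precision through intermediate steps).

Write 37 = (1 − δ)μ, so δ = 1 − 37/190.284 = 0.8055538…
Then the exponent is δ²μ/2 = (μ − 37)²/(2μ) = 61.739255.

61.739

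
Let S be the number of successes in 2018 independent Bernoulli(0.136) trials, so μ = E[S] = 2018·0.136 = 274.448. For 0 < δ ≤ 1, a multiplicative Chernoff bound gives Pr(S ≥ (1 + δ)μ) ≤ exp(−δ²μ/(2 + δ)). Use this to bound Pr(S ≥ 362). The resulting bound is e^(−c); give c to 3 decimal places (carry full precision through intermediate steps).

12.044

Write 362 = (1 + δ)μ, so δ = 362/274.448 − 1 = 0.3190113…
Then the exponent is δ²μ/(2 + δ) = (362 − μ)² / (μ·(2 + δ)) = 12.043958.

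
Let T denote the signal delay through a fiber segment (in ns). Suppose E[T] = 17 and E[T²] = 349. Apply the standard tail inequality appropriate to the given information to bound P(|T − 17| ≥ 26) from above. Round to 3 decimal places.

0.089

The first two moments determine the variance, so Chebyshev's inequality is the sharpest standard bound available.
Var(T) = E[T²] − (E[T])² = 349 − 289 = 60.
Chebyshev's inequality: P(|T − μ| ≥ t) ≤ Var(T)/t² = 60/676 = 0.0888.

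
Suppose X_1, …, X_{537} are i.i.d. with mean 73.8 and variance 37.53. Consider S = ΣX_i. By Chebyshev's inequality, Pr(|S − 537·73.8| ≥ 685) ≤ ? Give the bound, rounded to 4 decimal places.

0.0430

Var(S) = n·Var(X_i) = 537·37.53 = 20153.61.
Chebyshev: Pr(|S − 537·73.8| ≥ 685) ≤ Var(S)/685² = 20153.61/469225 = 0.0430.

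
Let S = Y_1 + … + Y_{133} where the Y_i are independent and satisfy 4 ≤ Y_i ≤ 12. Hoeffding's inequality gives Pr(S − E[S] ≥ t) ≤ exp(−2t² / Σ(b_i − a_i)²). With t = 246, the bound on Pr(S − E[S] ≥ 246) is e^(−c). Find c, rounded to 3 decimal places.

14.219

Σ(b_i − a_i)² = 133·(8)² = 8512.
c = 2t²/8512 = 2·246²/8512 = 14.2190.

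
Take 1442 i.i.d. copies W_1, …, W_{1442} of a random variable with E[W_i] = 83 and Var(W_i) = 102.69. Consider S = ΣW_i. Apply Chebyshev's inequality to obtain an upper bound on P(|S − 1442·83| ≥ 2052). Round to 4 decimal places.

Var(S) = n·Var(W_i) = 1442·102.69 = 148078.98.
Chebyshev: P(|S − 1442·83| ≥ 2052) ≤ Var(S)/2052² = 148078.98/4210704 = 0.0352.

0.0352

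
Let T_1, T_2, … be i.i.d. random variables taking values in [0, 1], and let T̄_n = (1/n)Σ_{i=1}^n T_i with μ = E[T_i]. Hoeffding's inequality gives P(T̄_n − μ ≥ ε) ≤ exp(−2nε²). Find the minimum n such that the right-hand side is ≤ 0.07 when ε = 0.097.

142

Require exp(−2nε²) ≤ 0.07, i.e. 2nε² ≥ ln(1/0.07) = 2.659260.
So n ≥ 2.659260 / (2·0.097²) = 141.315.
The smallest integer n is 142.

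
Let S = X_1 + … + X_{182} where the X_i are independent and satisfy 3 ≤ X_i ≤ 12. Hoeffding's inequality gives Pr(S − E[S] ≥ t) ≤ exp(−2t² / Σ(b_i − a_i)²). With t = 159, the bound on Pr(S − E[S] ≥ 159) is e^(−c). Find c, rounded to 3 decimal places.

3.430

Σ(b_i − a_i)² = 182·(9)² = 14742.
c = 2t²/14742 = 2·159²/14742 = 3.4298.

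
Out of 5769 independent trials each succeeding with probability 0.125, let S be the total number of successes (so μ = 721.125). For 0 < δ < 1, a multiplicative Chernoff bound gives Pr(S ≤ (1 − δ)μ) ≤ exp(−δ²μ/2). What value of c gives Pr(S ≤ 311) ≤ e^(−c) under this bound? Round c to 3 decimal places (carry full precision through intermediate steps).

Write 311 = (1 − δ)μ, so δ = 1 − 311/721.125 = 0.5687294…
Then the exponent is δ²μ/2 = (μ − 311)²/(2μ) = 116.625076.

116.625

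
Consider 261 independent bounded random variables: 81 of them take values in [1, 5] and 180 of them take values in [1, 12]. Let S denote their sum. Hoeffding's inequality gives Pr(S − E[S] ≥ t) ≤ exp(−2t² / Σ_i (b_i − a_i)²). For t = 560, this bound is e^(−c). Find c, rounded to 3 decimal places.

Σ(b_i − a_i)² = 81·4² + 180·11² = 23076.
c = 2t² / 23076 = 2·560² / 23076 = 27.1798.

27.180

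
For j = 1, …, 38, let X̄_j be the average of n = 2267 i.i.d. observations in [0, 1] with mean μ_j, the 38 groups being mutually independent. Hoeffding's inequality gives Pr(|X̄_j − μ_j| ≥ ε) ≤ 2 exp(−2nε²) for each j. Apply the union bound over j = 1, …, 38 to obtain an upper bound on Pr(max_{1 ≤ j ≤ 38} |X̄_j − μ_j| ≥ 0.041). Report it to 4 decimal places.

0.0372

Per-experiment Hoeffding bound: 2·exp(−2·2267·0.041²) = 2·exp(−7.62165) = 0.00097946.
Union bound over 38 events: 38·0.00097946 = 0.03722.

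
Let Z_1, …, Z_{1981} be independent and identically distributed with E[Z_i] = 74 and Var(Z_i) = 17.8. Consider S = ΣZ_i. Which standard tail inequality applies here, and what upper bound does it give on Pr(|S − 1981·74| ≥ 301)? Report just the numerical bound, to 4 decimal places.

0.3892

With mean and variance of each term known, Chebyshev's inequality bounds the deviation of the sum (or sample mean).
Var(S) = n·Var(Z_i) = 1981·17.8 = 35261.8.
Chebyshev: Pr(|S − 1981·74| ≥ 301) ≤ Var(S)/301² = 35261.8/90601 = 0.3892.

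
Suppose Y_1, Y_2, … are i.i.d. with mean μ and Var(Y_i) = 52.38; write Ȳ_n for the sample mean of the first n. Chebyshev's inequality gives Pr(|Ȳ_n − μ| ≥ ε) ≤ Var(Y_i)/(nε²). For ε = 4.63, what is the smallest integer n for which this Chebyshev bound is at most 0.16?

Require 52.38/(n·4.63²) ≤ 0.16, i.e. n ≥ 52.38/(0.16·4.63²) = 15.272.
The smallest integer n is 16.

16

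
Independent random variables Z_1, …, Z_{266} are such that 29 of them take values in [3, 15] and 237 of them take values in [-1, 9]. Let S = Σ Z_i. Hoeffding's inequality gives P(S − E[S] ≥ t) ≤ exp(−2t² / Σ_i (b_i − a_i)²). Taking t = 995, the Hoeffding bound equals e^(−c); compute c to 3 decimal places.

Σ(b_i − a_i)² = 29·12² + 237·10² = 27876.
c = 2t² / 27876 = 2·995² / 27876 = 71.0306.

71.031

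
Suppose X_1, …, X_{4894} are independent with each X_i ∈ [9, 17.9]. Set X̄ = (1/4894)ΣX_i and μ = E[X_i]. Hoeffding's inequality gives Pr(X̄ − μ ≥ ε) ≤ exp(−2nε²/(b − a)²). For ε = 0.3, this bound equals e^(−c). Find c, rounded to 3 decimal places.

11.121

c = 2nε²/(b − a)² = 2·4894·0.3² / 8.9² = 11.1213.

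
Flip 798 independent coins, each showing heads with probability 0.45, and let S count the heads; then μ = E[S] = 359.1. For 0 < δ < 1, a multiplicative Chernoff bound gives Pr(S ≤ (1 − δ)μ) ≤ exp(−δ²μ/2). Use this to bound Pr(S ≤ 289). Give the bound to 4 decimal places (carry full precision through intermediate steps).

0.0011

Write 289 = (1 − δ)μ, so δ = 1 − 289/359.1 = 0.1952102…
Then the exponent is δ²μ/2 = (μ − 289)²/(2μ) = 6.842119.
Bound = exp(−6.842119) = 0.00107.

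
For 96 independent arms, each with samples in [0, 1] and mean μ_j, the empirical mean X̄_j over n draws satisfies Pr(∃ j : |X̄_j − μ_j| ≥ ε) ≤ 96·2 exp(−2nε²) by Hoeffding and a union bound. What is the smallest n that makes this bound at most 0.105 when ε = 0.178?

Need 2·96·exp(−2nε²) ≤ 0.105, i.e. exp(−2nε²) ≤ 0.105/192.
So 2nε² ≥ ln(192/0.105) = 7.511290.
Hence n ≥ 7.511290/(2·0.178²) = 118.534.
The smallest integer n is 119.

119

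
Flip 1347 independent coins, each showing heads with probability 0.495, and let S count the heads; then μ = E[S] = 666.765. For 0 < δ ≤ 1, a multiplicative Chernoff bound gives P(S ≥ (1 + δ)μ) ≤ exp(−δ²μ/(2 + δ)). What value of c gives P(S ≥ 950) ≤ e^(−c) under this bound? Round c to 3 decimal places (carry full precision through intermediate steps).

49.619

Write 950 = (1 + δ)μ, so δ = 950/666.765 − 1 = 0.4247898…
Then the exponent is δ²μ/(2 + δ) = (950 − μ)² / (μ·(2 + δ)) = 49.618878.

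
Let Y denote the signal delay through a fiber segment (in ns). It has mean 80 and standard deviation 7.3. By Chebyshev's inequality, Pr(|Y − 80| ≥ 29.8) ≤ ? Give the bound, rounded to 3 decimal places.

0.060

Chebyshev: Pr(|Y − μ| ≥ t) ≤ Var(Y)/t².
Var(Y) = σ² = 7.3² = 53.29.
Bound = 53.29 / 888.04 = 0.0600.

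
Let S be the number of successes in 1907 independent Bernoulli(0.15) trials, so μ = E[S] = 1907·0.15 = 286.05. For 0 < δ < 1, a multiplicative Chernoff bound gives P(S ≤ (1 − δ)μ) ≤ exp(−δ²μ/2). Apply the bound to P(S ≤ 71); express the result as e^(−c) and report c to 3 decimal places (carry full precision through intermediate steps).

Write 71 = (1 − δ)μ, so δ = 1 − 71/286.05 = 0.7517916…
Then the exponent is δ²μ/2 = (μ − 71)²/(2μ) = 80.836397.

80.836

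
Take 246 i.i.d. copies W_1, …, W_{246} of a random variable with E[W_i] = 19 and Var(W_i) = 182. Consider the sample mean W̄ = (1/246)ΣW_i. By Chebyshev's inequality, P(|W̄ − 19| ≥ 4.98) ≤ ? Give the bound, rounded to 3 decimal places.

Var(W̄) = Var(W_i)/n = 182/246 = 0.73984.
Chebyshev: P(|W̄ − 19| ≥ 4.98) ≤ Var(W̄)/(4.98)² = 182/(246·4.98²) = 0.0298.

0.030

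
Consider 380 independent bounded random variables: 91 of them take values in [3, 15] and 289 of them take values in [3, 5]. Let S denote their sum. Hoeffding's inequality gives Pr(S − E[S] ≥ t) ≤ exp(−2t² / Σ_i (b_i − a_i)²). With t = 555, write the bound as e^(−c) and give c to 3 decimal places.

43.201

Σ(b_i − a_i)² = 91·12² + 289·2² = 14260.
c = 2t² / 14260 = 2·555² / 14260 = 43.2013.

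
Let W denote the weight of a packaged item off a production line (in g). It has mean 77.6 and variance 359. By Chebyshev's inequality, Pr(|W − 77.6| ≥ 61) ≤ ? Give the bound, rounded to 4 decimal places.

Chebyshev: Pr(|W − μ| ≥ t) ≤ Var(W)/t².
Bound = 359 / 3721 = 0.0965.

0.0965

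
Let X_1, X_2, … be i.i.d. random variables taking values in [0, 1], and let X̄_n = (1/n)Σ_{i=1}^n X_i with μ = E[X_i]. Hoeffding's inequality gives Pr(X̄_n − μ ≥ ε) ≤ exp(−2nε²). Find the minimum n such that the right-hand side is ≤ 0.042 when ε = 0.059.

456

Require exp(−2nε²) ≤ 0.042, i.e. 2nε² ≥ ln(1/0.042) = 3.170086.
So n ≥ 3.170086 / (2·0.059²) = 455.341.
The smallest integer n is 456.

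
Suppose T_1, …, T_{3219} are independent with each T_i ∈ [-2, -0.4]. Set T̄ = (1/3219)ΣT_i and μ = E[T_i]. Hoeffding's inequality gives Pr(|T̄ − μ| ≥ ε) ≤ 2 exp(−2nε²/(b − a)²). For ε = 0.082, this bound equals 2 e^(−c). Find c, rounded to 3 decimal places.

16.910

c = 2nε²/(b − a)² = 2·3219·0.082² / 1.6² = 16.9098.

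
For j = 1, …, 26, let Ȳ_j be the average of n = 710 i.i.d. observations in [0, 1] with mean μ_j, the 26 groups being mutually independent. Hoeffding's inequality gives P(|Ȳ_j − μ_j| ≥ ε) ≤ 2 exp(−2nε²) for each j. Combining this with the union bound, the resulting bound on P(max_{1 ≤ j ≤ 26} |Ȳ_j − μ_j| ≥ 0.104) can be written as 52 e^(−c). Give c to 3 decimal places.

15.359

Union bound over the 26 events: P(max_{1 ≤ j ≤ 26} |Ȳ_j − μ_j| ≥ 0.104) ≤ 26·2·exp(−2nε²) = 52 exp(−2·710·0.104²).
So c = 2·710·0.104² = 15.3587.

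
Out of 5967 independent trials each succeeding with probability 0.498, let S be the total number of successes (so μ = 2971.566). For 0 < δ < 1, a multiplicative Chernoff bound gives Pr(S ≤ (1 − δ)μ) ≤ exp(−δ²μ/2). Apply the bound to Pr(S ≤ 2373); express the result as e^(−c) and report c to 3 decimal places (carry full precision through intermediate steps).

60.285

Write 2373 = (1 − δ)μ, so δ = 1 − 2373/2971.566 = 0.2014312…
Then the exponent is δ²μ/2 = (μ − 2373)²/(2μ) = 60.284923.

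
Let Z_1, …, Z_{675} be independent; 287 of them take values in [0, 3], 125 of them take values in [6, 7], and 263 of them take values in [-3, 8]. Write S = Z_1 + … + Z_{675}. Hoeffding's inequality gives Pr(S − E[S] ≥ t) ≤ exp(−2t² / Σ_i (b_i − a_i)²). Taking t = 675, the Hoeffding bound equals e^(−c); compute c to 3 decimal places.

26.389

Σ(b_i − a_i)² = 287·3² + 125·1² + 263·11² = 34531.
c = 2t² / 34531 = 2·675² / 34531 = 26.3893.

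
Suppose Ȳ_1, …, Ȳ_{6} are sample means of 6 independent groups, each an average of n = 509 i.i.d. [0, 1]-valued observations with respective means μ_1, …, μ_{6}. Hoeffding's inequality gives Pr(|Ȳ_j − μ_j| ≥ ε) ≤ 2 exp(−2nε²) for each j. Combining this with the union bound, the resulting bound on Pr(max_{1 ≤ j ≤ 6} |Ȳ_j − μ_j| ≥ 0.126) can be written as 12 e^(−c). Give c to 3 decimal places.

16.162

Union bound over the 6 events: Pr(max_{1 ≤ j ≤ 6} |Ȳ_j − μ_j| ≥ 0.126) ≤ 6·2·exp(−2nε²) = 12 exp(−2·509·0.126²).
So c = 2·509·0.126² = 16.1618.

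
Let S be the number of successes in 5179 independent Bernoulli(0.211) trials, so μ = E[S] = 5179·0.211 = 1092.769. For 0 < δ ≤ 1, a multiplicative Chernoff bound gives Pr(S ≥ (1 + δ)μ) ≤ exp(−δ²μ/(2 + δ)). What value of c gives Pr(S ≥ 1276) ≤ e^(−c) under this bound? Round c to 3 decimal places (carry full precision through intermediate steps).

14.173

Write 1276 = (1 + δ)μ, so δ = 1276/1092.769 − 1 = 0.1676759…
Then the exponent is δ²μ/(2 + δ) = (1276 − μ)² / (μ·(2 + δ)) = 14.173437.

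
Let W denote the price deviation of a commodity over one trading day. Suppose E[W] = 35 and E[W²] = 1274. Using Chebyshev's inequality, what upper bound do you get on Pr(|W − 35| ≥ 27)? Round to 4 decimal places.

Var(W) = E[W²] − (E[W])² = 1274 − 1225 = 49.
Chebyshev's inequality: Pr(|W − μ| ≥ t) ≤ Var(W)/t² = 49/729 = 0.0672.

0.0672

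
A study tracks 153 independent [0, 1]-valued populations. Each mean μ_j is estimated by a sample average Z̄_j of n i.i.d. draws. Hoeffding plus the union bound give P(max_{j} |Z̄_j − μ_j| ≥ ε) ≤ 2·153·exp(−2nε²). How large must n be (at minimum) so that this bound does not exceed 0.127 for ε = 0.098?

406

Need 2·153·exp(−2nε²) ≤ 0.127, i.e. exp(−2nε²) ≤ 0.127/306.
So 2nε² ≥ ln(306/0.127) = 7.787153.
Hence n ≥ 7.787153/(2·0.098²) = 405.412.
The smallest integer n is 406.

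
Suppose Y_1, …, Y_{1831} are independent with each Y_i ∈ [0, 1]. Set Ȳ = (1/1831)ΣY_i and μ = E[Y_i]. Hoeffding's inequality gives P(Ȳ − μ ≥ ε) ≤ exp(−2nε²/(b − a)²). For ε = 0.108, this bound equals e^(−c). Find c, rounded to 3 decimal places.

42.714

c = 2nε²/(b − a)² = 2·1831·0.108² / 1² = 42.7136.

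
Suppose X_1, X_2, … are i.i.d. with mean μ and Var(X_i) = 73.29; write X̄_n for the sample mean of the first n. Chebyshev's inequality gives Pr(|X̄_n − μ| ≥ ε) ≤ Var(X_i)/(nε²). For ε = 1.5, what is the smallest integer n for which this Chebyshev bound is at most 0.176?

Require 73.29/(n·1.5²) ≤ 0.176, i.e. n ≥ 73.29/(0.176·1.5²) = 185.076.
The smallest integer n is 186.

186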